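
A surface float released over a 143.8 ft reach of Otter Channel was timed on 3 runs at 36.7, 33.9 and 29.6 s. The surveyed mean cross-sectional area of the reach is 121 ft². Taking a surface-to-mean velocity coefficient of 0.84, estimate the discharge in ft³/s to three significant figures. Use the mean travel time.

438 ft³/s

t̄ = (36.7 + 33.9 + 29.6) / 3 = 33.4 s
v_surface = L / t̄ = 143.8 / 33.4 = 4.305 ft/s
v_mean = 0.84 × 4.305 = 3.617 ft/s
Q = A × v_mean = 121 × 3.617 = 437.6 ft³/s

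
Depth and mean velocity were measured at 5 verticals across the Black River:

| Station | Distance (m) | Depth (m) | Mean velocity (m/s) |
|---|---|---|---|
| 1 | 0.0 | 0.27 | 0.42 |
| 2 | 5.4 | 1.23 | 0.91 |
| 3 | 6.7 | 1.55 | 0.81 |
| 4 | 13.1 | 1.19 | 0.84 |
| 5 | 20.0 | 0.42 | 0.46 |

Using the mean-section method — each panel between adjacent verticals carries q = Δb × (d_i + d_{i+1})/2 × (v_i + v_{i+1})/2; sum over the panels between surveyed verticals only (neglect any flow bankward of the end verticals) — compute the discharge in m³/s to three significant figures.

15.1 m³/s

Panel 1-2: Δb = 5.4 m, d̄ = (0.27+1.23)/2 = 0.75, v̄ = (0.42+0.91)/2 = 0.665 → q = 5.4×0.75×0.665 = 2.693 m³/s
Panel 2-3: Δb = 1.3 m, d̄ = (1.23+1.55)/2 = 1.39, v̄ = (0.91+0.81)/2 = 0.86 → q = 1.3×1.39×0.86 = 1.554 m³/s
Panel 3-4: Δb = 6.4 m, d̄ = (1.55+1.19)/2 = 1.37, v̄ = (0.81+0.84)/2 = 0.825 → q = 6.4×1.37×0.825 = 7.234 m³/s
Panel 4-5: Δb = 6.9 m, d̄ = (1.19+0.42)/2 = 0.805, v̄ = (0.84+0.46)/2 = 0.65 → q = 6.9×0.805×0.65 = 3.610 m³/s
Q = Σ q = 15.09 m³/s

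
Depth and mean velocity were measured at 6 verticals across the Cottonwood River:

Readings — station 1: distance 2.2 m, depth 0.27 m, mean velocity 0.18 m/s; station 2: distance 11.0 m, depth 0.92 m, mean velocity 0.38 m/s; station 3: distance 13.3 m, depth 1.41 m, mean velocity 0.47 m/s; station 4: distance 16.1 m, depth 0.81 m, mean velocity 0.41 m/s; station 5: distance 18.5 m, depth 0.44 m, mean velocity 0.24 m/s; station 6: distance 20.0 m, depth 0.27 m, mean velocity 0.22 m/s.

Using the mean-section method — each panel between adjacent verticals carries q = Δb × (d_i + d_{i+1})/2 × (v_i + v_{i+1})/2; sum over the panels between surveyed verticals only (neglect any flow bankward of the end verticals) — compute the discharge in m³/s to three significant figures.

Panel 1-2: Δb = 8.8 m, d̄ = (0.27+0.92)/2 = 0.595, v̄ = (0.18+0.38)/2 = 0.28 → q = 8.8×0.595×0.28 = 1.466 m³/s
Panel 2-3: Δb = 2.3 m, d̄ = (0.92+1.41)/2 = 1.165, v̄ = (0.38+0.47)/2 = 0.425 → q = 2.3×1.165×0.425 = 1.139 m³/s
Panel 3-4: Δb = 2.8 m, d̄ = (1.41+0.81)/2 = 1.11, v̄ = (0.47+0.41)/2 = 0.44 → q = 2.8×1.11×0.44 = 1.368 m³/s
Panel 4-5: Δb = 2.4 m, d̄ = (0.81+0.44)/2 = 0.625, v̄ = (0.41+0.24)/2 = 0.325 → q = 2.4×0.625×0.325 = 0.4875 m³/s
Panel 5-6: Δb = 1.5 m, d̄ = (0.44+0.27)/2 = 0.355, v̄ = (0.24+0.22)/2 = 0.23 → q = 1.5×0.355×0.23 = 0.1225 m³/s
Q = Σ q = 4.582 m³/s

4.58 m³/s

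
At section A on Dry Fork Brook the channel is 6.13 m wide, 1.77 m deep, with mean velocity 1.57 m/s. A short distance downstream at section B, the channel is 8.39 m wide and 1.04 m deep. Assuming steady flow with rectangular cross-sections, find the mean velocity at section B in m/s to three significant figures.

1.95 m/s

Q = A₁V₁ = (6.13×1.77) × 1.57 = 17.03 m³/s
A₂ = 8.39 × 1.04 = 8.726 m²
V₂ = Q/A₂ = 17.03/8.726 = 1.952 m/s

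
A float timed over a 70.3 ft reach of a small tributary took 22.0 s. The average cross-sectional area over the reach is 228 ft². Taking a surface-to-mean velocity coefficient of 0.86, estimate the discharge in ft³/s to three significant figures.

v_surface = L / t̄ = 70.3 / 22 = 3.195 ft/s
v_mean = 0.86 × 3.195 = 2.748 ft/s
Q = A × v_mean = 228 × 2.748 = 626.6 ft³/s

627 ft³/s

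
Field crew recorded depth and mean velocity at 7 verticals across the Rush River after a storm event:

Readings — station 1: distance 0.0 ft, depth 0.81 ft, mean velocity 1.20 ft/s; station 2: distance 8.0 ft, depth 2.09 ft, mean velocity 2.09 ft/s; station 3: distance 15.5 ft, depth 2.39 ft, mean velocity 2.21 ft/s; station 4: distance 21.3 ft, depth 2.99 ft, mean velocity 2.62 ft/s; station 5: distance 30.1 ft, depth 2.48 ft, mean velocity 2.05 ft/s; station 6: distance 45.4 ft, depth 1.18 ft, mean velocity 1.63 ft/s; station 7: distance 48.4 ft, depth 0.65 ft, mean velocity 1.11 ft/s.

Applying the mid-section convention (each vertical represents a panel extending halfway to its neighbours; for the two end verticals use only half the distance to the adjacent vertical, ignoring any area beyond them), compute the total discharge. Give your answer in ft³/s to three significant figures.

210 ft³/s

w_1 = (8.0 − 0.0)/2 = 4 ft; q_1 = 1.20 × 0.81 × 4 = 3.888 ft³/s
w_2 = (15.5 − 0.0)/2 = 7.75 ft; q_2 = 2.09 × 2.09 × 7.75 = 33.85 ft³/s
w_3 = (21.3 − 8.0)/2 = 6.65 ft; q_3 = 2.21 × 2.39 × 6.65 = 35.12 ft³/s
w_4 = (30.1 − 15.5)/2 = 7.3 ft; q_4 = 2.62 × 2.99 × 7.3 = 57.19 ft³/s
w_5 = (45.4 − 21.3)/2 = 12.05 ft; q_5 = 2.05 × 2.48 × 12.05 = 61.26 ft³/s
w_6 = (48.4 − 30.1)/2 = 9.15 ft; q_6 = 1.63 × 1.18 × 9.15 = 17.60 ft³/s
w_7 = (48.4 − 45.4)/2 = 1.5 ft; q_7 = 1.11 × 0.65 × 1.5 = 1.082 ft³/s
Q = Σ qᵢ = 210.0 ft³/s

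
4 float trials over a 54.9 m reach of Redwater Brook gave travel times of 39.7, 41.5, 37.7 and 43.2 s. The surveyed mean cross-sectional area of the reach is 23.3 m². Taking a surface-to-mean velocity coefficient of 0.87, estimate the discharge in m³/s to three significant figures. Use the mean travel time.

t̄ = (39.7 + 41.5 + 37.7 + 43.2) / 4 = 40.525 s
v_surface = L / t̄ = 54.9 / 40.525 = 1.355 m/s
v_mean = 0.87 × 1.355 = 1.179 m/s
Q = A × v_mean = 23.3 × 1.179 = 27.46 m³/s

27.5 m³/s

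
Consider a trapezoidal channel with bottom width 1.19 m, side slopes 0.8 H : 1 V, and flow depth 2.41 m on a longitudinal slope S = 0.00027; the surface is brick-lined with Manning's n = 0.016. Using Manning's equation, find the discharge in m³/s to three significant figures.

7.82 m³/s

A = (b + z·y)·y = (1.19 + 0.8×2.41)×2.41 = 7.514 m²
P = b + 2y√(1+z²) = 1.19 + 2×2.41×√(1+0.8²) = 7.363 m
R = A/P = 7.514/7.363 = 1.021 m
Q = (1/n)·A·R^(2/3)·S^(1/2) = (1/0.016) × 7.514 × 1.021^(2/3) × 0.00027^(1/2) = 7.823 m³/s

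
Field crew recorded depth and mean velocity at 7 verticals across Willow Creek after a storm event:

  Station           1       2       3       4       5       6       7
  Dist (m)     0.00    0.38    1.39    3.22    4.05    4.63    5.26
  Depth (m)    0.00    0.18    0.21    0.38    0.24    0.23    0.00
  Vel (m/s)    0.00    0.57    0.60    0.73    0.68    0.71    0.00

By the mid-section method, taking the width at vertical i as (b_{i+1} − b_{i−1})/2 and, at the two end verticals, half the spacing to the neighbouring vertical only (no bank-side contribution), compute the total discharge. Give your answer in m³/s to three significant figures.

0.833 m³/s

w_2 = (1.39 − 0.00)/2 = 0.695 m; q_2 = 0.57 × 0.18 × 0.695 = 0.07131 m³/s
w_3 = (3.22 − 0.38)/2 = 1.42 m; q_3 = 0.60 × 0.21 × 1.42 = 0.1789 m³/s
w_4 = (4.05 − 1.39)/2 = 1.33 m; q_4 = 0.73 × 0.38 × 1.33 = 0.3689 m³/s
w_5 = (4.63 − 3.22)/2 = 0.705 m; q_5 = 0.68 × 0.24 × 0.705 = 0.1151 m³/s
w_6 = (5.26 − 4.05)/2 = 0.605 m; q_6 = 0.71 × 0.23 × 0.605 = 0.09880 m³/s
Stations 1, 7 contribute zero (depth or velocity is 0).
Q = Σ qᵢ = 0.8330 m³/s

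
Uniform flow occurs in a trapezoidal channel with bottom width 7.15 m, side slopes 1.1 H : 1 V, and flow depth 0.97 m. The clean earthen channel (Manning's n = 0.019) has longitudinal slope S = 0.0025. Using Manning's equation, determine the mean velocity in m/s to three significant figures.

A = (b + z·y)·y = (7.15 + 1.1×0.97)×0.97 = 7.970 m²
P = b + 2y√(1+z²) = 7.15 + 2×0.97×√(1+1.1²) = 10.03 m
R = A/P = 7.970/10.03 = 0.7943 m
Q = (1/n)·A·R^(2/3)·S^(1/2) = (1/0.019) × 7.970 × 0.7943^(2/3) × 0.0025^(1/2) = 17.99 m³/s
V = Q/A = 17.99/7.970 = 2.257 m/s

2.26 m/s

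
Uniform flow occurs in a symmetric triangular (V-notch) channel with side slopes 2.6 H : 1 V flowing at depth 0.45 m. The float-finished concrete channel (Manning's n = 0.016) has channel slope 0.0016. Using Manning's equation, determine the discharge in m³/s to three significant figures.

A = z·y² = 2.6×0.45² = 0.5265 m²
P = 2y√(1+z²) = 2×0.45×√(1+2.6²) = 2.507 m
R = A/P = 0.5265/2.507 = 0.2100 m
Q = (1/n)·A·R^(2/3)·S^(1/2) = (1/0.016) × 0.5265 × 0.2100^(2/3) × 0.0016^(1/2) = 0.4650 m³/s

0.465 m³/s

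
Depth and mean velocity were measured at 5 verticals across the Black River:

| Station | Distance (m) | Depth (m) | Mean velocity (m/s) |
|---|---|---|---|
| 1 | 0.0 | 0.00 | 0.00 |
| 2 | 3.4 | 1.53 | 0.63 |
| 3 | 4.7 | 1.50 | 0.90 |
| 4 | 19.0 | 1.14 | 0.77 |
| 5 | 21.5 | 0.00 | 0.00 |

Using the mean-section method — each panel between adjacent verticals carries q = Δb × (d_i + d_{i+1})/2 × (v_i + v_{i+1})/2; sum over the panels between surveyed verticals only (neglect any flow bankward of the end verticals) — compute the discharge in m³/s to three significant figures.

18.6 m³/s

Panel 1-2: Δb = 3.4 m, d̄ = (0.00+1.53)/2 = 0.765, v̄ = (0.00+0.63)/2 = 0.315 → q = 3.4×0.765×0.315 = 0.8193 m³/s
Panel 2-3: Δb = 1.3 m, d̄ = (1.53+1.50)/2 = 1.515, v̄ = (0.63+0.90)/2 = 0.765 → q = 1.3×1.515×0.765 = 1.507 m³/s
Panel 3-4: Δb = 14.3 m, d̄ = (1.50+1.14)/2 = 1.32, v̄ = (0.90+0.77)/2 = 0.835 → q = 14.3×1.32×0.835 = 15.76 m³/s
Panel 4-5: Δb = 2.5 m, d̄ = (1.14+0.00)/2 = 0.57, v̄ = (0.77+0.00)/2 = 0.385 → q = 2.5×0.57×0.385 = 0.5486 m³/s
Q = Σ q = 18.64 m³/s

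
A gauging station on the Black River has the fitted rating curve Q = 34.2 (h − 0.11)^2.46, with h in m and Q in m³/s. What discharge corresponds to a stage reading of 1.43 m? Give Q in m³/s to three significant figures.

67.7 m³/s

Q = 34.2 × (1.43 − 0.11)^2.46 = 34.2 × 1.32^2.46 = 67.71 m³/s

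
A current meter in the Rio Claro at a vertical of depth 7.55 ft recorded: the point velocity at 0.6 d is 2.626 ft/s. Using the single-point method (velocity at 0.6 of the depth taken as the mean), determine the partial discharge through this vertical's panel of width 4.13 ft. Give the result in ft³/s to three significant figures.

81.9 ft³/s

v̄ = v₀.₆ = 2.626 ft/s
q = v̄ × d × w = 2.626 × 7.55 × 4.13 = 81.88 ft³/s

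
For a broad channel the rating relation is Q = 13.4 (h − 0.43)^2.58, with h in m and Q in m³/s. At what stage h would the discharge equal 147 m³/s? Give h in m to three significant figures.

h − h₀ = (Q/C)^(1/b) = (147/13.4)^(1/2.58) = 2.530 m
h = 0.43 + 2.530 = 2.960 m

2.96 m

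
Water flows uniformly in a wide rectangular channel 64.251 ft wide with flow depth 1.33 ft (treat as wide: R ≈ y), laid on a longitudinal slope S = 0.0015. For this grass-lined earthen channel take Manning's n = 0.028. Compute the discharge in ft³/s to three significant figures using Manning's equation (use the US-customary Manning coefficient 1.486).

212 ft³/s

A = b·y = 64.251 × 1.33 = 85.45 ft²
Wide channel: R ≈ y = 1.33 ft
Q = (1.486/n)·A·R^(2/3)·S^(1/2) = (1.486/0.028) × 85.45 × 1.330^(2/3) × 0.0015^(1/2) = 212.4 ft³/s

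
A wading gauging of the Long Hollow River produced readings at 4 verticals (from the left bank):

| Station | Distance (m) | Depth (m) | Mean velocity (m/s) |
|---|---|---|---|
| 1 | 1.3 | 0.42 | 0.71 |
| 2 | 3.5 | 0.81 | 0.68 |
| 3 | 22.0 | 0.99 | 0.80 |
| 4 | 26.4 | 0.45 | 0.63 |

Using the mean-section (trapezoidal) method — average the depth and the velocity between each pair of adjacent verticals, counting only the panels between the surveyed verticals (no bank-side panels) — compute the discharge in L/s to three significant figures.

15500 L/s

Panel 1-2: Δb = 2.2 m, d̄ = (0.42+0.81)/2 = 0.615, v̄ = (0.71+0.68)/2 = 0.695 → q = 2.2×0.615×0.695 = 0.9403 m³/s
Panel 2-3: Δb = 18.5 m, d̄ = (0.81+0.99)/2 = 0.9, v̄ = (0.68+0.80)/2 = 0.74 → q = 18.5×0.9×0.74 = 12.32 m³/s
Panel 3-4: Δb = 4.4 m, d̄ = (0.99+0.45)/2 = 0.72, v̄ = (0.80+0.63)/2 = 0.715 → q = 4.4×0.72×0.715 = 2.265 m³/s
Q = Σ q = 15.53 m³/s
= 15.53 × 1000 = 15530 L/s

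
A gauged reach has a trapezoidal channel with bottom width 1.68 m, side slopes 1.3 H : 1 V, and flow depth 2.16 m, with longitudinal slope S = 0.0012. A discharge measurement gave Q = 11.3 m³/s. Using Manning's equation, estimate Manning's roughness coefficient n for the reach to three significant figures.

0.0318

A = (b + z·y)·y = (1.68 + 1.3×2.16)×2.16 = 9.694 m²
P = b + 2y√(1+z²) = 1.68 + 2×2.16×√(1+1.3²) = 8.765 m
R = A/P = 9.694/8.765 = 1.106 m
n = (1/Q)·A·R^(2/3)·S^(1/2) = (1/11.3) × 9.694 × 1.069 × 0.03464 = 0.03178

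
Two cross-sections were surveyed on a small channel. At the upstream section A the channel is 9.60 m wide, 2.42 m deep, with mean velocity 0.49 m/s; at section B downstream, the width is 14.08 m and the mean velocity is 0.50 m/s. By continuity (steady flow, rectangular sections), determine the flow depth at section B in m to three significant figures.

Q = A₁V₁ = (9.60×2.42) × 0.49 = 11.38 m³/s
d₂ = Q/(b₂ V₂) = 11.38/(14.08×0.50) = 1.617 m

1.62 m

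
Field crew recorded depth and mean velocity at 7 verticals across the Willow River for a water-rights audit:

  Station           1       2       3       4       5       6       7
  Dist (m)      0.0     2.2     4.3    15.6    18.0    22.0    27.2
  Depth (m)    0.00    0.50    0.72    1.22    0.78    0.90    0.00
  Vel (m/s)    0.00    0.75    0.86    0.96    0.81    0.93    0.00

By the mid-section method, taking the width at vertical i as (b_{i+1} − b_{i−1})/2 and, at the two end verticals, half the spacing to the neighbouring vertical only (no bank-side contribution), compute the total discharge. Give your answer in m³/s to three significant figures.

w_2 = (4.3 − 0.0)/2 = 2.15 m; q_2 = 0.75 × 0.50 × 2.15 = 0.8063 m³/s
w_3 = (15.6 − 2.2)/2 = 6.7 m; q_3 = 0.86 × 0.72 × 6.7 = 4.149 m³/s
w_4 = (18.0 − 4.3)/2 = 6.85 m; q_4 = 0.96 × 1.22 × 6.85 = 8.023 m³/s
w_5 = (22.0 − 15.6)/2 = 3.2 m; q_5 = 0.81 × 0.78 × 3.2 = 2.022 m³/s
w_6 = (27.2 − 18.0)/2 = 4.6 m; q_6 = 0.93 × 0.90 × 4.6 = 3.850 m³/s
Stations 1, 7 contribute zero (depth or velocity is 0).
Q = Σ qᵢ = 18.85 m³/s

18.8 m³/s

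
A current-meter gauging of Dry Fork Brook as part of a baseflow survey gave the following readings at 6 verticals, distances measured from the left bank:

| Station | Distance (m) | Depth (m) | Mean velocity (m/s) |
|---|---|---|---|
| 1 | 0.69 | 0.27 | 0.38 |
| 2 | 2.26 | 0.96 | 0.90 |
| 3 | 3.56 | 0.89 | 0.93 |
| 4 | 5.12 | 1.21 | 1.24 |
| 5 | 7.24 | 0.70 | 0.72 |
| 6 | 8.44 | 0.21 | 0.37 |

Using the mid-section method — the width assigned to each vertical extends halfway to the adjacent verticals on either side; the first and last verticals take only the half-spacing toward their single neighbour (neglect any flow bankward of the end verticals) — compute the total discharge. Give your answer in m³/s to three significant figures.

w_1 = (2.26 − 0.69)/2 = 0.785 m; q_1 = 0.38 × 0.27 × 0.785 = 0.08054 m³/s
w_2 = (3.56 − 0.69)/2 = 1.435 m; q_2 = 0.90 × 0.96 × 1.435 = 1.240 m³/s
w_3 = (5.12 − 2.26)/2 = 1.43 m; q_3 = 0.93 × 0.89 × 1.43 = 1.184 m³/s
w_4 = (7.24 − 3.56)/2 = 1.84 m; q_4 = 1.24 × 1.21 × 1.84 = 2.761 m³/s
w_5 = (8.44 − 5.12)/2 = 1.66 m; q_5 = 0.72 × 0.70 × 1.66 = 0.8366 m³/s
w_6 = (8.44 − 7.24)/2 = 0.6 m; q_6 = 0.37 × 0.21 × 0.6 = 0.04662 m³/s
Q = Σ qᵢ = 6.148 m³/s

6.15 m³/s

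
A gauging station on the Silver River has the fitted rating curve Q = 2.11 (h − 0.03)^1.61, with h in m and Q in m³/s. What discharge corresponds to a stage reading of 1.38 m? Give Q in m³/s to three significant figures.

Q = 2.11 × (1.38 − 0.03)^1.61 = 2.11 × 1.35^1.61 = 3.421 m³/s

3.42 m³/s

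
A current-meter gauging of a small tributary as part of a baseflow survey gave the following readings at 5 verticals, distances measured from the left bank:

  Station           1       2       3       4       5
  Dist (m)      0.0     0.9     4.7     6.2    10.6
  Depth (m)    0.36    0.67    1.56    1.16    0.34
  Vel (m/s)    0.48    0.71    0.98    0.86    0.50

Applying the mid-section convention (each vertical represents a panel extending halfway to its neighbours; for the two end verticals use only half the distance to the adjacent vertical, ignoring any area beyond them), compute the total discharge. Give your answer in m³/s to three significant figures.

w_1 = (0.9 − 0.0)/2 = 0.45 m; q_1 = 0.48 × 0.36 × 0.45 = 0.07776 m³/s
w_2 = (4.7 − 0.0)/2 = 2.35 m; q_2 = 0.71 × 0.67 × 2.35 = 1.118 m³/s
w_3 = (6.2 − 0.9)/2 = 2.65 m; q_3 = 0.98 × 1.56 × 2.65 = 4.051 m³/s
w_4 = (10.6 − 4.7)/2 = 2.95 m; q_4 = 0.86 × 1.16 × 2.95 = 2.943 m³/s
w_5 = (10.6 − 6.2)/2 = 2.2 m; q_5 = 0.50 × 0.34 × 2.2 = 0.3740 m³/s
Q = Σ qᵢ = 8.564 m³/s

8.56 m³/s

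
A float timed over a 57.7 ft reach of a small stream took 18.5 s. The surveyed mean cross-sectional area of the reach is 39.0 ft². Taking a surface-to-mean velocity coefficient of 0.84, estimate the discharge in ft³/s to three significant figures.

v_surface = L / t̄ = 57.7 / 18.5 = 3.119 ft/s
v_mean = 0.84 × 3.119 = 2.620 ft/s
Q = A × v_mean = 39.0 × 2.620 = 102.2 ft³/s

102 ft³/s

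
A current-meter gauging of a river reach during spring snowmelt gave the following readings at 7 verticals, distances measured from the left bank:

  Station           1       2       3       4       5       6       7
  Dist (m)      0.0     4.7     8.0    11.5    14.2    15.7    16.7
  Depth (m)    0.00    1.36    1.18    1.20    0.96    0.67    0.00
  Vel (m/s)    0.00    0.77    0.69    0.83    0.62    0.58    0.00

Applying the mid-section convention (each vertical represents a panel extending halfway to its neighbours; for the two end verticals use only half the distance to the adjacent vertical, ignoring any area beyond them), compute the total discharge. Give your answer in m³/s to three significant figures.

11.8 m³/s

w_2 = (8.0 − 0.0)/2 = 4 m; q_2 = 0.77 × 1.36 × 4 = 4.189 m³/s
w_3 = (11.5 − 4.7)/2 = 3.4 m; q_3 = 0.69 × 1.18 × 3.4 = 2.768 m³/s
w_4 = (14.2 − 8.0)/2 = 3.1 m; q_4 = 0.83 × 1.20 × 3.1 = 3.088 m³/s
w_5 = (15.7 − 11.5)/2 = 2.1 m; q_5 = 0.62 × 0.96 × 2.1 = 1.250 m³/s
w_6 = (16.7 − 14.2)/2 = 1.25 m; q_6 = 0.58 × 0.67 × 1.25 = 0.4858 m³/s
Stations 1, 7 contribute zero (depth or velocity is 0).
Q = Σ qᵢ = 11.78 m³/s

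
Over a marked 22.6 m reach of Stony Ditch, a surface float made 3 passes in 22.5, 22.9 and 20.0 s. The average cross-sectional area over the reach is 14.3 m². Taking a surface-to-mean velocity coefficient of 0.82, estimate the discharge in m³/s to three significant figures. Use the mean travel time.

t̄ = (22.5 + 22.9 + 20.0) / 3 = 21.8 s
v_surface = L / t̄ = 22.6 / 21.8 = 1.037 m/s
v_mean = 0.82 × 1.037 = 0.8501 m/s
Q = A × v_mean = 14.3 × 0.8501 = 12.16 m³/s

12.2 m³/s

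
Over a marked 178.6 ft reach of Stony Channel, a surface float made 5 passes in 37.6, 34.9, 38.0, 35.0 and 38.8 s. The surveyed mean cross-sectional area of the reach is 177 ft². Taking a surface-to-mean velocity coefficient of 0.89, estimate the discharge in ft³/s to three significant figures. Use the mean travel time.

763 ft³/s

t̄ = (37.6 + 34.9 + 38.0 + 35.0 + 38.8) / 5 = 36.86 s
v_surface = L / t̄ = 178.6 / 36.86 = 4.845 ft/s
v_mean = 0.89 × 4.845 = 4.312 ft/s
Q = A × v_mean = 177 × 4.312 = 763.3 ft³/s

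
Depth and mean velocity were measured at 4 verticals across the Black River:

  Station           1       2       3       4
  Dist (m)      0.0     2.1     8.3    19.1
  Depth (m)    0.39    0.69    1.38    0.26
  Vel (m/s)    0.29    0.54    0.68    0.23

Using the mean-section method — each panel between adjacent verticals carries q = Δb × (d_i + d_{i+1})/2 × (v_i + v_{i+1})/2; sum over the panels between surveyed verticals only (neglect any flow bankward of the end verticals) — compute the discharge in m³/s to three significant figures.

8.41 m³/s

Panel 1-2: Δb = 2.1 m, d̄ = (0.39+0.69)/2 = 0.54, v̄ = (0.29+0.54)/2 = 0.415 → q = 2.1×0.54×0.415 = 0.4706 m³/s
Panel 2-3: Δb = 6.2 m, d̄ = (0.69+1.38)/2 = 1.035, v̄ = (0.54+0.68)/2 = 0.61 → q = 6.2×1.035×0.61 = 3.914 m³/s
Panel 3-4: Δb = 10.8 m, d̄ = (1.38+0.26)/2 = 0.82, v̄ = (0.68+0.23)/2 = 0.455 → q = 10.8×0.82×0.455 = 4.029 m³/s
Q = Σ q = 8.414 m³/s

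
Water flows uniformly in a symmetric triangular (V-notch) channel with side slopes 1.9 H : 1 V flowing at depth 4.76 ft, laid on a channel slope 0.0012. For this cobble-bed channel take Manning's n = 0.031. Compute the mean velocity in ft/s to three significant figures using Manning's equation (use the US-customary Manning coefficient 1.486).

A = z·y² = 1.9×4.76² = 43.05 ft²
P = 2y√(1+z²) = 2×4.76×√(1+1.9²) = 20.44 ft
R = A/P = 43.05/20.44 = 2.106 ft
Q = (1.486/n)·A·R^(2/3)·S^(1/2) = (1.486/0.031) × 43.05 × 2.106^(2/3) × 0.0012^(1/2) = 117.5 ft³/s
V = Q/A = 117.5/43.05 = 2.728 ft/s

2.73 ft/s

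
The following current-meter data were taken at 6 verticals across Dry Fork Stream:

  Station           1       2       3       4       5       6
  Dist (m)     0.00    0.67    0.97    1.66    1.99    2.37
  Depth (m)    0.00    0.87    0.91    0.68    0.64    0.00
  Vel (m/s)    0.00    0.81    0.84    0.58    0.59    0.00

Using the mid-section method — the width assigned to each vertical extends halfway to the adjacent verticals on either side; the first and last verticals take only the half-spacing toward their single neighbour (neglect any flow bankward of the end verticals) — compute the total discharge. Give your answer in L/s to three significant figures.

w_2 = (0.97 − 0.00)/2 = 0.485 m; q_2 = 0.81 × 0.87 × 0.485 = 0.3418 m³/s
w_3 = (1.66 − 0.67)/2 = 0.495 m; q_3 = 0.84 × 0.91 × 0.495 = 0.3784 m³/s
w_4 = (1.99 − 0.97)/2 = 0.51 m; q_4 = 0.58 × 0.68 × 0.51 = 0.2011 m³/s
w_5 = (2.37 − 1.66)/2 = 0.355 m; q_5 = 0.59 × 0.64 × 0.355 = 0.1340 m³/s
Stations 1, 6 contribute zero (depth or velocity is 0).
Q = Σ qᵢ = 1.055 m³/s
= 1.055 × 1000 = 1055 L/s

1060 L/s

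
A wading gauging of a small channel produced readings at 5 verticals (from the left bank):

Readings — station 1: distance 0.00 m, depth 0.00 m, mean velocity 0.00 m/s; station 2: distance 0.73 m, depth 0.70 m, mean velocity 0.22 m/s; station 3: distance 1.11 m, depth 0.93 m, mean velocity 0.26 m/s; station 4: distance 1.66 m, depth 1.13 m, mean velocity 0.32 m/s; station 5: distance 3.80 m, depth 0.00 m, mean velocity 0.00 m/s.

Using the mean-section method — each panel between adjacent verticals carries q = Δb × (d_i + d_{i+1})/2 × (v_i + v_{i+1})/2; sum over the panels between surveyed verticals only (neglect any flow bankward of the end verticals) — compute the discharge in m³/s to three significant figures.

0.460 m³/s

Panel 1-2: Δb = 0.73 m, d̄ = (0.00+0.70)/2 = 0.35, v̄ = (0.00+0.22)/2 = 0.11 → q = 0.73×0.35×0.11 = 0.02811 m³/s
Panel 2-3: Δb = 0.38 m, d̄ = (0.70+0.93)/2 = 0.815, v̄ = (0.22+0.26)/2 = 0.24 → q = 0.38×0.815×0.24 = 0.07433 m³/s
Panel 3-4: Δb = 0.55 m, d̄ = (0.93+1.13)/2 = 1.03, v̄ = (0.26+0.32)/2 = 0.29 → q = 0.55×1.03×0.29 = 0.1643 m³/s
Panel 4-5: Δb = 2.14 m, d̄ = (1.13+0.00)/2 = 0.565, v̄ = (0.32+0.00)/2 = 0.16 → q = 2.14×0.565×0.16 = 0.1935 m³/s
Q = Σ q = 0.4602 m³/s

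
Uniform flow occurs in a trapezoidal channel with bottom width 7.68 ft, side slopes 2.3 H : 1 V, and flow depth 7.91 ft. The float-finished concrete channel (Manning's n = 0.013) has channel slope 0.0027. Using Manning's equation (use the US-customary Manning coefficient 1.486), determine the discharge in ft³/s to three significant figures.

A = (b + z·y)·y = (7.68 + 2.3×7.91)×7.91 = 204.7 ft²
P = b + 2y√(1+z²) = 7.68 + 2×7.91×√(1+2.3²) = 47.36 ft
R = A/P = 204.7/47.36 = 4.322 ft
Q = (1.486/n)·A·R^(2/3)·S^(1/2) = (1.486/0.013) × 204.7 × 4.322^(2/3) × 0.0027^(1/2) = 3225 ft³/s

3230 ft³/s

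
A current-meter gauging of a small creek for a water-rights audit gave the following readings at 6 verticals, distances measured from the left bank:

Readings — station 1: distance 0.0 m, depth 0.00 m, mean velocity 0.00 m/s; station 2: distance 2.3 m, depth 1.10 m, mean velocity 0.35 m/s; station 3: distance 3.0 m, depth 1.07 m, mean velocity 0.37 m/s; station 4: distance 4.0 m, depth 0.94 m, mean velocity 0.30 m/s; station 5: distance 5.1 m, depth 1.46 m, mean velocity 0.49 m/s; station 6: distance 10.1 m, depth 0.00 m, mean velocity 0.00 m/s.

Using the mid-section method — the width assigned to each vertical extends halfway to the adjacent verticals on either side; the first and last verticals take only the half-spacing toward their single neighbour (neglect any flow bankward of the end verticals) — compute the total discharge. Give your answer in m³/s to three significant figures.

3.39 m³/s

w_2 = (3.0 − 0.0)/2 = 1.5 m; q_2 = 0.35 × 1.10 × 1.5 = 0.5775 m³/s
w_3 = (4.0 − 2.3)/2 = 0.85 m; q_3 = 0.37 × 1.07 × 0.85 = 0.3365 m³/s
w_4 = (5.1 − 3.0)/2 = 1.05 m; q_4 = 0.30 × 0.94 × 1.05 = 0.2961 m³/s
w_5 = (10.1 − 4.0)/2 = 3.05 m; q_5 = 0.49 × 1.46 × 3.05 = 2.182 m³/s
Stations 1, 6 contribute zero (depth or velocity is 0).
Q = Σ qᵢ = 3.392 m³/s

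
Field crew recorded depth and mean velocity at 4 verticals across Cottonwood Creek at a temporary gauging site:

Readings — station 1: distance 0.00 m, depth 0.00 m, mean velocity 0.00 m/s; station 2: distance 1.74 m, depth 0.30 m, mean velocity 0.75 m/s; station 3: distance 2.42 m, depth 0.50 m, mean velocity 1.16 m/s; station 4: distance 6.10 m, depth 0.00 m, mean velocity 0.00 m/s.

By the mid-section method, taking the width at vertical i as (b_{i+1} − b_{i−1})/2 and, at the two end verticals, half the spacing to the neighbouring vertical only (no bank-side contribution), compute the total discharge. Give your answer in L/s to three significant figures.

w_2 = (2.42 − 0.00)/2 = 1.21 m; q_2 = 0.75 × 0.30 × 1.21 = 0.2723 m³/s
w_3 = (6.10 − 1.74)/2 = 2.18 m; q_3 = 1.16 × 0.50 × 2.18 = 1.264 m³/s
Stations 1, 4 contribute zero (depth or velocity is 0).
Q = Σ qᵢ = 1.537 m³/s
= 1.537 × 1000 = 1537 L/s

1540 L/s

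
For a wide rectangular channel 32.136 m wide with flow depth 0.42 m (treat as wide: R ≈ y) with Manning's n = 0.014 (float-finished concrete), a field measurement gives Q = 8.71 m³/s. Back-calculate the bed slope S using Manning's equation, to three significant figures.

0.000260

A = b·y = 32.136 × 0.42 = 13.50 m²
Wide channel: R ≈ y = 0.42 m
S = (Q·n / (1·A·R^(2/3)))² = (8.71×0.014 / (1×13.50×0.5608))² = 0.0002595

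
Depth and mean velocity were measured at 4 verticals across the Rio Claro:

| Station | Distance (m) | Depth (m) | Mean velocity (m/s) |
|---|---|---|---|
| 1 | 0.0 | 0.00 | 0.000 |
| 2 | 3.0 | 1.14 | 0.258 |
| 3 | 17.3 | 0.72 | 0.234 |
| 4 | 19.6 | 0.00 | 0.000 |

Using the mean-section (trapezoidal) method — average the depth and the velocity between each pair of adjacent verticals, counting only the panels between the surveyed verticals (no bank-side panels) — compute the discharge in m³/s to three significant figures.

3.59 m³/s

Panel 1-2: Δb = 3 m, d̄ = (0.00+1.14)/2 = 0.57, v̄ = (0.000+0.258)/2 = 0.129 → q = 3×0.57×0.129 = 0.2206 m³/s
Panel 2-3: Δb = 14.3 m, d̄ = (1.14+0.72)/2 = 0.93, v̄ = (0.258+0.234)/2 = 0.246 → q = 14.3×0.93×0.246 = 3.272 m³/s
Panel 3-4: Δb = 2.3 m, d̄ = (0.72+0.00)/2 = 0.36, v̄ = (0.234+0.000)/2 = 0.117 → q = 2.3×0.36×0.117 = 0.09688 m³/s
Q = Σ q = 3.589 m³/s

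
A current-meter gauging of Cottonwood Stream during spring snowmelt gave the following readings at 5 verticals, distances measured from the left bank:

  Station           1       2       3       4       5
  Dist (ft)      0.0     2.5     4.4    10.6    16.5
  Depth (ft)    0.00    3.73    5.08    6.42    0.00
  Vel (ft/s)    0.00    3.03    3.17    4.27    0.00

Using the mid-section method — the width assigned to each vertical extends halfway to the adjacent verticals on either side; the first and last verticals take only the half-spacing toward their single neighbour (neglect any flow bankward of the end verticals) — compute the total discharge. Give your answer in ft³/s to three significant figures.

w_2 = (4.4 − 0.0)/2 = 2.2 ft; q_2 = 3.03 × 3.73 × 2.2 = 24.86 ft³/s
w_3 = (10.6 − 2.5)/2 = 4.05 ft; q_3 = 3.17 × 5.08 × 4.05 = 65.22 ft³/s
w_4 = (16.5 − 4.4)/2 = 6.05 ft; q_4 = 4.27 × 6.42 × 6.05 = 165.9 ft³/s
Stations 1, 5 contribute zero (depth or velocity is 0).
Q = Σ qᵢ = 255.9 ft³/s

256 ft³/s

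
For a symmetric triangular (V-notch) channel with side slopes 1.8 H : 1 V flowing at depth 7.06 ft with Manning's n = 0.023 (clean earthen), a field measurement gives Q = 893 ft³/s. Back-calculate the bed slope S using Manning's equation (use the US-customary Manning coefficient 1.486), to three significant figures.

A = z·y² = 1.8×7.06² = 89.72 ft²
P = 2y√(1+z²) = 2×7.06×√(1+1.8²) = 29.07 ft
R = A/P = 89.72/29.07 = 3.086 ft
S = (Q·n / (1.486·A·R^(2/3)))² = (893×0.023 / (1.486×89.72×2.120))² = 0.005283

0.00528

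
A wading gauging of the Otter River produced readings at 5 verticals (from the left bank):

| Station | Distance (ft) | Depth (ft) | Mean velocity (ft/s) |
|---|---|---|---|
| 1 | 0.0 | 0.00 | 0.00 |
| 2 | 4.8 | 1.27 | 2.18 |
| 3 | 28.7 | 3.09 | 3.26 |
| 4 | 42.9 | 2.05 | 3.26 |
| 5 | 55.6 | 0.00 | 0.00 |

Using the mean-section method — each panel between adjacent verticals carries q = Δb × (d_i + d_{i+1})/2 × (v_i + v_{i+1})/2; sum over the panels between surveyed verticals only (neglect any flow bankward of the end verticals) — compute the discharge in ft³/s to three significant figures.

Panel 1-2: Δb = 4.8 ft, d̄ = (0.00+1.27)/2 = 0.635, v̄ = (0.00+2.18)/2 = 1.09 → q = 4.8×0.635×1.09 = 3.322 ft³/s
Panel 2-3: Δb = 23.9 ft, d̄ = (1.27+3.09)/2 = 2.18, v̄ = (2.18+3.26)/2 = 2.72 → q = 23.9×2.18×2.72 = 141.7 ft³/s
Panel 3-4: Δb = 14.2 ft, d̄ = (3.09+2.05)/2 = 2.57, v̄ = (3.26+3.26)/2 = 3.26 → q = 14.2×2.57×3.26 = 119.0 ft³/s
Panel 4-5: Δb = 12.7 ft, d̄ = (2.05+0.00)/2 = 1.025, v̄ = (3.26+0.00)/2 = 1.63 → q = 12.7×1.025×1.63 = 21.22 ft³/s
Q = Σ q = 285.2 ft³/s

285 ft³/s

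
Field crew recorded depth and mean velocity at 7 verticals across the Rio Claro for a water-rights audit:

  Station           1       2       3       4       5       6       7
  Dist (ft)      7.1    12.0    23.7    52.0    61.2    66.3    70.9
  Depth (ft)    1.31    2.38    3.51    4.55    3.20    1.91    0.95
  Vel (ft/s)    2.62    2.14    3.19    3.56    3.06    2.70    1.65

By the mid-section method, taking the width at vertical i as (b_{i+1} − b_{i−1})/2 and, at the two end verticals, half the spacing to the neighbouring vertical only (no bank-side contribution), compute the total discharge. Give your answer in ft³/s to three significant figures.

w_1 = (12.0 − 7.1)/2 = 2.45 ft; q_1 = 2.62 × 1.31 × 2.45 = 8.409 ft³/s
w_2 = (23.7 − 7.1)/2 = 8.3 ft; q_2 = 2.14 × 2.38 × 8.3 = 42.27 ft³/s
w_3 = (52.0 − 12.0)/2 = 20 ft; q_3 = 3.19 × 3.51 × 20 = 223.9 ft³/s
w_4 = (61.2 − 23.7)/2 = 18.75 ft; q_4 = 3.56 × 4.55 × 18.75 = 303.7 ft³/s
w_5 = (66.3 − 52.0)/2 = 7.15 ft; q_5 = 3.06 × 3.20 × 7.15 = 70.01 ft³/s
w_6 = (70.9 − 61.2)/2 = 4.85 ft; q_6 = 2.70 × 1.91 × 4.85 = 25.01 ft³/s
w_7 = (70.9 − 66.3)/2 = 2.3 ft; q_7 = 1.65 × 0.95 × 2.3 = 3.605 ft³/s
Q = Σ qᵢ = 677.0 ft³/s

677 ft³/s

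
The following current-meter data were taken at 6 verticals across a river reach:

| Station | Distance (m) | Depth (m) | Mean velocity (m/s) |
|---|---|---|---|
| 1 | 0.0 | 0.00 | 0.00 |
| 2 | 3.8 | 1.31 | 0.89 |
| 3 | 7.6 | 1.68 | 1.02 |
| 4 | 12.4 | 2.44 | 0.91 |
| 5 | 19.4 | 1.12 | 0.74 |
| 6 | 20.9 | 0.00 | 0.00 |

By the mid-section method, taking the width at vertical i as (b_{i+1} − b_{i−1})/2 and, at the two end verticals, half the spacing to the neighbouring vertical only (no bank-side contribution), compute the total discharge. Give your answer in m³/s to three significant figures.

28.4 m³/s

w_2 = (7.6 − 0.0)/2 = 3.8 m; q_2 = 0.89 × 1.31 × 3.8 = 4.430 m³/s
w_3 = (12.4 − 3.8)/2 = 4.3 m; q_3 = 1.02 × 1.68 × 4.3 = 7.368 m³/s
w_4 = (19.4 − 7.6)/2 = 5.9 m; q_4 = 0.91 × 2.44 × 5.9 = 13.10 m³/s
w_5 = (20.9 − 12.4)/2 = 4.25 m; q_5 = 0.74 × 1.12 × 4.25 = 3.522 m³/s
Stations 1, 6 contribute zero (depth or velocity is 0).
Q = Σ qᵢ = 28.42 m³/s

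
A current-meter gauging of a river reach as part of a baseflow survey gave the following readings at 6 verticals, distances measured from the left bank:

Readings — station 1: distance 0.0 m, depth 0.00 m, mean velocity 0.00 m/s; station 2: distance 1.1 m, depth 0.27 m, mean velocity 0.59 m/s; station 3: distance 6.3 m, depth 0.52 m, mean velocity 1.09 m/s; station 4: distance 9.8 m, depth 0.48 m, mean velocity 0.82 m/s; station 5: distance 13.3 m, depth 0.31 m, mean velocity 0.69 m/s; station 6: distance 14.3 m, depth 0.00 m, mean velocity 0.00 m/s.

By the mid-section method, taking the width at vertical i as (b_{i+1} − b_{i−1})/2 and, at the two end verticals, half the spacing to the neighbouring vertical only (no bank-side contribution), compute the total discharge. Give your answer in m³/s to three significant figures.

4.83 m³/s

w_2 = (6.3 − 0.0)/2 = 3.15 m; q_2 = 0.59 × 0.27 × 3.15 = 0.5018 m³/s
w_3 = (9.8 − 1.1)/2 = 4.35 m; q_3 = 1.09 × 0.52 × 4.35 = 2.466 m³/s
w_4 = (13.3 − 6.3)/2 = 3.5 m; q_4 = 0.82 × 0.48 × 3.5 = 1.378 m³/s
w_5 = (14.3 − 9.8)/2 = 2.25 m; q_5 = 0.69 × 0.31 × 2.25 = 0.4813 m³/s
Stations 1, 6 contribute zero (depth or velocity is 0).
Q = Σ qᵢ = 4.826 m³/s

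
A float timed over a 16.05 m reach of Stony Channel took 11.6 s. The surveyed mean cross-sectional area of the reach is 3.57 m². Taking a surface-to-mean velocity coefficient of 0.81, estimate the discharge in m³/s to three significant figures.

4.00 m³/s

v_surface = L / t̄ = 16.05 / 11.6 = 1.384 m/s
v_mean = 0.81 × 1.384 = 1.121 m/s
Q = A × v_mean = 3.57 × 1.121 = 4.001 m³/s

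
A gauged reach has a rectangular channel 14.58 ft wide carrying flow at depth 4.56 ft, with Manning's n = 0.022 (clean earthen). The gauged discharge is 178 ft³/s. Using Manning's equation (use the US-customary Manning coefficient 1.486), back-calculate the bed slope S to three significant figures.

0.000397

A = b·y = 14.58 × 4.56 = 66.48 ft²
P = b + 2y = 14.58 + 2×4.56 = 23.70 ft
R = A/P = 66.48/23.70 = 2.805 ft
S = (Q·n / (1.486·A·R^(2/3)))² = (178×0.022 / (1.486×66.48×1.989))² = 0.0003971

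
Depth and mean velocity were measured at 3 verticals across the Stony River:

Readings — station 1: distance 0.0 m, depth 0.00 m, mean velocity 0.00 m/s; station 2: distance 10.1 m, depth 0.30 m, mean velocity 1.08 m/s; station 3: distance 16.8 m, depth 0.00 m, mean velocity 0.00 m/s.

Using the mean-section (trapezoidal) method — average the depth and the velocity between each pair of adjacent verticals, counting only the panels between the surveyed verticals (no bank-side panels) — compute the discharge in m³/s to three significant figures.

Panel 1-2: Δb = 10.1 m, d̄ = (0.00+0.30)/2 = 0.15, v̄ = (0.00+1.08)/2 = 0.54 → q = 10.1×0.15×0.54 = 0.8181 m³/s
Panel 2-3: Δb = 6.7 m, d̄ = (0.30+0.00)/2 = 0.15, v̄ = (1.08+0.00)/2 = 0.54 → q = 6.7×0.15×0.54 = 0.5427 m³/s
Q = Σ q = 1.361 m³/s

1.36 m³/s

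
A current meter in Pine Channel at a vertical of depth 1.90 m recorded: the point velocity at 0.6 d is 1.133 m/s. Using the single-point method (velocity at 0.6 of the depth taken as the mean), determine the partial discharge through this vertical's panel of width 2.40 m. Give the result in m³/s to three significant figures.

v̄ = v₀.₆ = 1.133 m/s
q = v̄ × d × w = 1.133 × 1.90 × 2.40 = 5.166 m³/s

5.17 m³/s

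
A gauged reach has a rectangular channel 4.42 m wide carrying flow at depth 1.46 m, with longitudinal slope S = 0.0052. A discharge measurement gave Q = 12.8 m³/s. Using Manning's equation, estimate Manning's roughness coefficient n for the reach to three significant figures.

A = b·y = 4.42 × 1.46 = 6.453 m²
P = b + 2y = 4.42 + 2×1.46 = 7.340 m
R = A/P = 6.453/7.340 = 0.8792 m
n = (1/Q)·A·R^(2/3)·S^(1/2) = (1/12.8) × 6.453 × 0.9177 × 0.07211 = 0.03336

0.0334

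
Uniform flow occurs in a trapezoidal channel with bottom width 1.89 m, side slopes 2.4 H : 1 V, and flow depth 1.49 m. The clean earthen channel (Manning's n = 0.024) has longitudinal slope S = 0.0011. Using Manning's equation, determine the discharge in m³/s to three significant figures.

A = (b + z·y)·y = (1.89 + 2.4×1.49)×1.49 = 8.144 m²
P = b + 2y√(1+z²) = 1.89 + 2×1.49×√(1+2.4²) = 9.638 m
R = A/P = 8.144/9.638 = 0.8450 m
Q = (1/n)·A·R^(2/3)·S^(1/2) = (1/0.024) × 8.144 × 0.8450^(2/3) × 0.0011^(1/2) = 10.06 m³/s

10.1 m³/s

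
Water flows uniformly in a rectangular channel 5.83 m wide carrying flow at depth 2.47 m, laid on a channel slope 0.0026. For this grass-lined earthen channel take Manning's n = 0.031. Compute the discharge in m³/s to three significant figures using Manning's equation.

28.7 m³/s

A = b·y = 5.83 × 2.47 = 14.40 m²
P = b + 2y = 5.83 + 2×2.47 = 10.77 m
R = A/P = 14.40/10.77 = 1.337 m
Q = (1/n)·A·R^(2/3)·S^(1/2) = (1/0.031) × 14.40 × 1.337^(2/3) × 0.0026^(1/2) = 28.75 m³/s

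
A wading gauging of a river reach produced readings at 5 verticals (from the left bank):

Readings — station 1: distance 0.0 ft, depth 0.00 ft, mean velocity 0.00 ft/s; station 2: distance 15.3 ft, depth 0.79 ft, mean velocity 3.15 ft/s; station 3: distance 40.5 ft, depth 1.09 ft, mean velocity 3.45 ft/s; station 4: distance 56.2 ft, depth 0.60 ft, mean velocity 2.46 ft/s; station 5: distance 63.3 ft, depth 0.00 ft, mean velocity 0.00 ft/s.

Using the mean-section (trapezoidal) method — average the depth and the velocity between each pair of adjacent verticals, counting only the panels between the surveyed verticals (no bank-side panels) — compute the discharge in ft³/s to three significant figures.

130 ft³/s

Panel 1-2: Δb = 15.3 ft, d̄ = (0.00+0.79)/2 = 0.395, v̄ = (0.00+3.15)/2 = 1.575 → q = 15.3×0.395×1.575 = 9.519 ft³/s
Panel 2-3: Δb = 25.2 ft, d̄ = (0.79+1.09)/2 = 0.94, v̄ = (3.15+3.45)/2 = 3.3 → q = 25.2×0.94×3.3 = 78.17 ft³/s
Panel 3-4: Δb = 15.7 ft, d̄ = (1.09+0.60)/2 = 0.845, v̄ = (3.45+2.46)/2 = 2.955 → q = 15.7×0.845×2.955 = 39.20 ft³/s
Panel 4-5: Δb = 7.1 ft, d̄ = (0.60+0.00)/2 = 0.3, v̄ = (2.46+0.00)/2 = 1.23 → q = 7.1×0.3×1.23 = 2.620 ft³/s
Q = Σ q = 129.5 ft³/s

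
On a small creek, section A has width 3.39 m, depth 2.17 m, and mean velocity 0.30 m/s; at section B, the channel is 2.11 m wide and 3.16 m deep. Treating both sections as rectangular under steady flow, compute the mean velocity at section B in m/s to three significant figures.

Q = A₁V₁ = (3.39×2.17) × 0.30 = 2.207 m³/s
A₂ = 2.11 × 3.16 = 6.668 m²
V₂ = Q/A₂ = 2.207/6.668 = 0.3310 m/s

0.331 m/s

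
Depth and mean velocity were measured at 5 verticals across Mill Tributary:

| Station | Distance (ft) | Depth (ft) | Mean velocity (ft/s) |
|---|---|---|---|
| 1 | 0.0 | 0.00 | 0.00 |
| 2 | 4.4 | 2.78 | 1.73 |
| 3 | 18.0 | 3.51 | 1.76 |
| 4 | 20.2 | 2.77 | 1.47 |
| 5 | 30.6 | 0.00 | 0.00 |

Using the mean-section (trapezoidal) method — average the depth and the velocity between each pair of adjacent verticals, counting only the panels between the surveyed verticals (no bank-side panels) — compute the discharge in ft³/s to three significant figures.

Panel 1-2: Δb = 4.4 ft, d̄ = (0.00+2.78)/2 = 1.39, v̄ = (0.00+1.73)/2 = 0.865 → q = 4.4×1.39×0.865 = 5.290 ft³/s
Panel 2-3: Δb = 13.6 ft, d̄ = (2.78+3.51)/2 = 3.145, v̄ = (1.73+1.76)/2 = 1.745 → q = 13.6×3.145×1.745 = 74.64 ft³/s
Panel 3-4: Δb = 2.2 ft, d̄ = (3.51+2.77)/2 = 3.14, v̄ = (1.76+1.47)/2 = 1.615 → q = 2.2×3.14×1.615 = 11.16 ft³/s
Panel 4-5: Δb = 10.4 ft, d̄ = (2.77+0.00)/2 = 1.385, v̄ = (1.47+0.00)/2 = 0.735 → q = 10.4×1.385×0.735 = 10.59 ft³/s
Q = Σ q = 101.7 ft³/s

102 ft³/s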